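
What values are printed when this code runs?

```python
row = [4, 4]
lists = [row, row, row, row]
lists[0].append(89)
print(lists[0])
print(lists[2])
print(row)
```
[4, 4, 89]
[4, 4, 89]
[4, 4, 89]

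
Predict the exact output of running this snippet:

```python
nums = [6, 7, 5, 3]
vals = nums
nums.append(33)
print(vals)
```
[6, 7, 5, 3, 33]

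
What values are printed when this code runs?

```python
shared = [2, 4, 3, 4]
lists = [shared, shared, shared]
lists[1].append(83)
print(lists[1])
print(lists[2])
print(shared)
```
[2, 4, 3, 4, 83]
[2, 4, 3, 4, 83]
[2, 4, 3, 4, 83]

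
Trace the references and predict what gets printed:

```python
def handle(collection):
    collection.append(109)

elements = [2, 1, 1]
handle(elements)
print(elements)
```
[2, 1, 1, 109]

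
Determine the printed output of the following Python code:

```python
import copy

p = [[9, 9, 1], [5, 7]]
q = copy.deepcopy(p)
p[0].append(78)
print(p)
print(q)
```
[[9, 9, 1, 78], [5, 7]]
[[9, 9, 1], [5, 7]]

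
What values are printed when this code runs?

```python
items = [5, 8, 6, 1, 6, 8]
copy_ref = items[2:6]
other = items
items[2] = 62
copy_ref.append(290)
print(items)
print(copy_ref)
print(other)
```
[5, 8, 62, 1, 6, 8]
[6, 1, 6, 8, 290]
[5, 8, 62, 1, 6, 8]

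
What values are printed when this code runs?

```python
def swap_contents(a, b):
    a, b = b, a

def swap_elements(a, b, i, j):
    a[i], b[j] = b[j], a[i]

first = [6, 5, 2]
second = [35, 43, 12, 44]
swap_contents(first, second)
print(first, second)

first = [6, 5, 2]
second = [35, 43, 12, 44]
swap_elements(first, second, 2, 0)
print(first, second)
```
[6, 5, 2] [35, 43, 12, 44]
[6, 5, 35] [2, 43, 12, 44]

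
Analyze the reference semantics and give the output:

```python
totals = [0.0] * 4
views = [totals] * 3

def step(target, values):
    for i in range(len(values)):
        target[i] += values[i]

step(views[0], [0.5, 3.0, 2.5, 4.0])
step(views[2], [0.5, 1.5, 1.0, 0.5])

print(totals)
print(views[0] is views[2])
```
[1.0, 4.5, 3.5, 4.5]
True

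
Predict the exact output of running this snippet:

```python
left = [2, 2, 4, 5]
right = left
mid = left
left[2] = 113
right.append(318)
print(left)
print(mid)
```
[2, 2, 113, 5, 318]
[2, 2, 113, 5, 318]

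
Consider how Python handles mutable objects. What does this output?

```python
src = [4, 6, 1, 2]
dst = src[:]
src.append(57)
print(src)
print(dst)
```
[4, 6, 1, 2, 57]
[4, 6, 1, 2]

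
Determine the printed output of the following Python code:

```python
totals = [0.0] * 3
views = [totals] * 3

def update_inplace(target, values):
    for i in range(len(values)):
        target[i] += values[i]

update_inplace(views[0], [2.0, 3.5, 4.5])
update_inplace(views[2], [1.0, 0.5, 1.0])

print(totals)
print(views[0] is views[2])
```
[3.0, 4.0, 5.5]
True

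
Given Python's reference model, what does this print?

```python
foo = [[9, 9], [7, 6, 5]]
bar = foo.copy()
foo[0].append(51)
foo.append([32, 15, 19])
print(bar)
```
[[9, 9, 51], [7, 6, 5]]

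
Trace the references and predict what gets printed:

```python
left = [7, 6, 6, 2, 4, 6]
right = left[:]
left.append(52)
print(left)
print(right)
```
[7, 6, 6, 2, 4, 6, 52]
[7, 6, 6, 2, 4, 6]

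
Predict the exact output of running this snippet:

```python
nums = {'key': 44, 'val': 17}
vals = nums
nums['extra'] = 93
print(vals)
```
{'key': 44, 'val': 17, 'extra': 93}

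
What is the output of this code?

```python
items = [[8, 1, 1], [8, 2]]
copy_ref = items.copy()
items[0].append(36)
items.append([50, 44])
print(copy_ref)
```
[[8, 1, 1, 36], [8, 2]]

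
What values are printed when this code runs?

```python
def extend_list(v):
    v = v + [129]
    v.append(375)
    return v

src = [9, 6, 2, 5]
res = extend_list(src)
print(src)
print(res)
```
[9, 6, 2, 5]
[9, 6, 2, 5, 129, 375]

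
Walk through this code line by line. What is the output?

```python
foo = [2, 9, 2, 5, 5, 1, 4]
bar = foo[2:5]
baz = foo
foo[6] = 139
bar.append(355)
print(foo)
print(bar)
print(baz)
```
[2, 9, 2, 5, 5, 1, 139]
[2, 5, 5, 355]
[2, 9, 2, 5, 5, 1, 139]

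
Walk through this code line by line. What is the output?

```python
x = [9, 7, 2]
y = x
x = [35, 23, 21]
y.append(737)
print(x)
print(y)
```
[35, 23, 21]
[9, 7, 2, 737]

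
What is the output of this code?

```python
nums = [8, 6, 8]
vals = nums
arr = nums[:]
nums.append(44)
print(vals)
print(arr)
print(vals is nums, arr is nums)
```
[8, 6, 8, 44]
[8, 6, 8]
True False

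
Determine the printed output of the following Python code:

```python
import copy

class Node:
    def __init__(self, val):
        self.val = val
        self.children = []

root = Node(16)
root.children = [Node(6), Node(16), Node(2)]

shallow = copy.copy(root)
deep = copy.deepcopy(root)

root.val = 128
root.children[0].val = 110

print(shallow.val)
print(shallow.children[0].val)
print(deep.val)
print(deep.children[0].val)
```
16
110
16
6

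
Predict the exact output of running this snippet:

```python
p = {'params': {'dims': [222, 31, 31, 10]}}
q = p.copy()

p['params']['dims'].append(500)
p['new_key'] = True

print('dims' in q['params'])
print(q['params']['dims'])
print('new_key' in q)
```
True
[222, 31, 31, 10, 500]
False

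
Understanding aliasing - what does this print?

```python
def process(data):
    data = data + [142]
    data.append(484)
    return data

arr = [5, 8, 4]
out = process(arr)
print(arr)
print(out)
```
[5, 8, 4]
[5, 8, 4, 142, 484]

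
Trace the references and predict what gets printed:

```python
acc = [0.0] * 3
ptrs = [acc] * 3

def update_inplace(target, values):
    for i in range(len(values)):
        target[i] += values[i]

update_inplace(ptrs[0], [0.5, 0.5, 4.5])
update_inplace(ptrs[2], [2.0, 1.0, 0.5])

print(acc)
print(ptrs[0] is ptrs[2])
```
[2.5, 1.5, 5.0]
True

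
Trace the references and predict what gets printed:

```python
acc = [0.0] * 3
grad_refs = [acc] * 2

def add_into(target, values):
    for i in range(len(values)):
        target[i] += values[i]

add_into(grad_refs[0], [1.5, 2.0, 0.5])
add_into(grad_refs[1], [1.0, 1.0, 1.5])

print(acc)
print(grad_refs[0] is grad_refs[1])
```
[2.5, 3.0, 2.0]
True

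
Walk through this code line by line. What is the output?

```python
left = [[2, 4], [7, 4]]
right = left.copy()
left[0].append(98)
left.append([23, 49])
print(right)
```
[[2, 4, 98], [7, 4]]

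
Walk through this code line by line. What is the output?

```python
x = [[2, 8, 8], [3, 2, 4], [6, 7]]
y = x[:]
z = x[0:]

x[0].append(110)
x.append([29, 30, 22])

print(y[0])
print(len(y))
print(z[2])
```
[2, 8, 8, 110]
3
[6, 7]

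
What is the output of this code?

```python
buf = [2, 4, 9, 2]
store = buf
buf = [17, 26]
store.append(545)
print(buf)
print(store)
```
[17, 26]
[2, 4, 9, 2, 545]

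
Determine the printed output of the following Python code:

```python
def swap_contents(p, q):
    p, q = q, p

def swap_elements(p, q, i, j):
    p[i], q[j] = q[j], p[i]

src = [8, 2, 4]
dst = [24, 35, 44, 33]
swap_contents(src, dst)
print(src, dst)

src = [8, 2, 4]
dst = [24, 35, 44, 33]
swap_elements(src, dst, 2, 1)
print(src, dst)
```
[8, 2, 4] [24, 35, 44, 33]
[8, 2, 35] [24, 4, 44, 33]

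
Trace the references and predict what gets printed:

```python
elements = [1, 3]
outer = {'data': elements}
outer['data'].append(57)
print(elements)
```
[1, 3, 57]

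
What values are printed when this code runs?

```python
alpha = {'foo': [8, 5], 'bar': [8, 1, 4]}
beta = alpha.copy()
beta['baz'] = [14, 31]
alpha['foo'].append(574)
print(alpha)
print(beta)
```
{'foo': [8, 5, 574], 'bar': [8, 1, 4]}
{'foo': [8, 5, 574], 'bar': [8, 1, 4], 'baz': [14, 31]}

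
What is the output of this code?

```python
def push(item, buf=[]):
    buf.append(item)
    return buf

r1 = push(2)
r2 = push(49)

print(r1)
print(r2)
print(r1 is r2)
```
[2, 49]
[2, 49]
True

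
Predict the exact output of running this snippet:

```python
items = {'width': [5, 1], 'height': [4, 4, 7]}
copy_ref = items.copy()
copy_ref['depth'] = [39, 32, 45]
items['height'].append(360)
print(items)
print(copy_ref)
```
{'width': [5, 1], 'height': [4, 4, 7, 360]}
{'width': [5, 1], 'height': [4, 4, 7, 360], 'depth': [39, 32, 45]}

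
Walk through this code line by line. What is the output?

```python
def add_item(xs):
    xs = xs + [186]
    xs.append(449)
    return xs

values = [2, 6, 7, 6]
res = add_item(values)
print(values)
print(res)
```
[2, 6, 7, 6]
[2, 6, 7, 6, 186, 449]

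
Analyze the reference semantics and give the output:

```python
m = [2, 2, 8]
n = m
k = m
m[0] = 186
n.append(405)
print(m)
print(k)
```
[186, 2, 8, 405]
[186, 2, 8, 405]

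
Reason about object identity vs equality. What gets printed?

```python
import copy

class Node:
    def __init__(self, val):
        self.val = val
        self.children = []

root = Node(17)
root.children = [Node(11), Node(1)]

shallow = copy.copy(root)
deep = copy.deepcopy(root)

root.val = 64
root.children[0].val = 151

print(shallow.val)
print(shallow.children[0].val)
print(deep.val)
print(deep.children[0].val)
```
17
151
17
11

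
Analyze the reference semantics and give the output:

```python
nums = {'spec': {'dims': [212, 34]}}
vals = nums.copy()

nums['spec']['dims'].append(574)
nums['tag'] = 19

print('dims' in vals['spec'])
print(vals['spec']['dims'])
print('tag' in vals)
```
True
[212, 34, 574]
False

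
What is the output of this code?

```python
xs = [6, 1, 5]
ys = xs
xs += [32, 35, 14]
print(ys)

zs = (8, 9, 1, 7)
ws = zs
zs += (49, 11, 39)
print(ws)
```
[6, 1, 5, 32, 35, 14]
(8, 9, 1, 7)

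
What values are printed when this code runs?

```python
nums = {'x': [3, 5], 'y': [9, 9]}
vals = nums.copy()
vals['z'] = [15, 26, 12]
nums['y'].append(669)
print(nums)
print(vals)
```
{'x': [3, 5], 'y': [9, 9, 669]}
{'x': [3, 5], 'y': [9, 9, 669], 'z': [15, 26, 12]}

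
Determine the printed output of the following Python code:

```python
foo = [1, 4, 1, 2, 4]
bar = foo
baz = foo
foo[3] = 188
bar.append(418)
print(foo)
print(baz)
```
[1, 4, 1, 188, 4, 418]
[1, 4, 1, 188, 4, 418]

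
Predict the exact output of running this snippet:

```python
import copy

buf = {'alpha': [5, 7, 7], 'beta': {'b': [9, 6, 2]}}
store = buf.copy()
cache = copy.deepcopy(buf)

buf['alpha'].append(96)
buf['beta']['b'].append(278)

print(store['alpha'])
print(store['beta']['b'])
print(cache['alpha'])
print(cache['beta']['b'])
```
[5, 7, 7, 96]
[9, 6, 2, 278]
[5, 7, 7]
[9, 6, 2]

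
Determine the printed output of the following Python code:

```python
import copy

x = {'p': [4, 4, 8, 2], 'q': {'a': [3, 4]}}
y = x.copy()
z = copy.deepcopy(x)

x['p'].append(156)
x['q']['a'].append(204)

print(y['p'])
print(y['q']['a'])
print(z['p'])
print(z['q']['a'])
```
[4, 4, 8, 2, 156]
[3, 4, 204]
[4, 4, 8, 2]
[3, 4]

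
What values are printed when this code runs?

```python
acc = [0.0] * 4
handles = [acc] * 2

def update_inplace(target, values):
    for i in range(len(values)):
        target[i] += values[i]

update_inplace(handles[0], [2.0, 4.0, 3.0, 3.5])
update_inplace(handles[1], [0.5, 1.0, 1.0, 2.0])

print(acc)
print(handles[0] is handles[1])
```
[2.5, 5.0, 4.0, 5.5]
True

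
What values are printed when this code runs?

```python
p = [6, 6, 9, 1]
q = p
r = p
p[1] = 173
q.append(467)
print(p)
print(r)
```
[6, 173, 9, 1, 467]
[6, 173, 9, 1, 467]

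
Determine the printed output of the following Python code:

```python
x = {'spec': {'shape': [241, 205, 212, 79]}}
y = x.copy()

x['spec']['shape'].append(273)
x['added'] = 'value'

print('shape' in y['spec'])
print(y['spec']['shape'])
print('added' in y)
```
True
[241, 205, 212, 79, 273]
False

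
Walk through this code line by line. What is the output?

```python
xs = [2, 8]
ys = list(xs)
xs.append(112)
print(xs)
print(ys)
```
[2, 8, 112]
[2, 8]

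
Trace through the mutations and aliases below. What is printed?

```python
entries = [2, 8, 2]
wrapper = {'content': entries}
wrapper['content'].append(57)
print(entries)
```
[2, 8, 2, 57]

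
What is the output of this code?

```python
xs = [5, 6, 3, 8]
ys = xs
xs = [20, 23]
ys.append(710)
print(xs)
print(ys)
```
[20, 23]
[5, 6, 3, 8, 710]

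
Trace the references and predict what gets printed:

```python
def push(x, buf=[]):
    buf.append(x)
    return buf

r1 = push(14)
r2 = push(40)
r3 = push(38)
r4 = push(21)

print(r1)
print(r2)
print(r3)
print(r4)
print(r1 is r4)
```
[14, 40, 38, 21]
[14, 40, 38, 21]
[14, 40, 38, 21]
[14, 40, 38, 21]
True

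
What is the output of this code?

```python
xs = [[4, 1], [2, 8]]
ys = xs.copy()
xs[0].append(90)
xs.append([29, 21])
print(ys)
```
[[4, 1, 90], [2, 8]]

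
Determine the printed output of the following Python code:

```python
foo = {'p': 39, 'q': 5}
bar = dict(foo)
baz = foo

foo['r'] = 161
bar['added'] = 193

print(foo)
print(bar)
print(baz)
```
{'p': 39, 'q': 5, 'r': 161}
{'p': 39, 'q': 5, 'added': 193}
{'p': 39, 'q': 5, 'r': 161}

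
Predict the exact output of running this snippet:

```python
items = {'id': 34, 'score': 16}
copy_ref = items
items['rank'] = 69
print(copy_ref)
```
{'id': 34, 'score': 16, 'rank': 69}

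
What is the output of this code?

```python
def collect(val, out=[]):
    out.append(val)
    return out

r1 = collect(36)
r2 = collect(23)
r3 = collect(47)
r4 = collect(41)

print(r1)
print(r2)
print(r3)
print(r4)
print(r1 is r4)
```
[36, 23, 47, 41]
[36, 23, 47, 41]
[36, 23, 47, 41]
[36, 23, 47, 41]
True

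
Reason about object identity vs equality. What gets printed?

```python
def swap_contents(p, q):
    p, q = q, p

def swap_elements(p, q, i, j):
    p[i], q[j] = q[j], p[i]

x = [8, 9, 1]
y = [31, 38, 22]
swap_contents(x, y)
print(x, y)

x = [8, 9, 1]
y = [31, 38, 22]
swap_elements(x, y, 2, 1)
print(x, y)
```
[8, 9, 1] [31, 38, 22]
[8, 9, 38] [31, 1, 22]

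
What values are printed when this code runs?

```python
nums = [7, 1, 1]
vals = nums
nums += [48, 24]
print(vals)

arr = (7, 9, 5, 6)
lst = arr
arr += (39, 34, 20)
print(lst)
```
[7, 1, 1, 48, 24]
(7, 9, 5, 6)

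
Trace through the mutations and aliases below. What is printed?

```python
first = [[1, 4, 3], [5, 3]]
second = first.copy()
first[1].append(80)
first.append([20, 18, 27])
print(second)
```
[[1, 4, 3], [5, 3, 80]]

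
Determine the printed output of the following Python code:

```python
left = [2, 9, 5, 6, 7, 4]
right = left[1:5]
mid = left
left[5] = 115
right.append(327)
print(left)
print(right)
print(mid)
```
[2, 9, 5, 6, 7, 115]
[9, 5, 6, 7, 327]
[2, 9, 5, 6, 7, 115]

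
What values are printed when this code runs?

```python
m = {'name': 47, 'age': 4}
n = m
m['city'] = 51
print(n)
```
{'name': 47, 'age': 4, 'city': 51}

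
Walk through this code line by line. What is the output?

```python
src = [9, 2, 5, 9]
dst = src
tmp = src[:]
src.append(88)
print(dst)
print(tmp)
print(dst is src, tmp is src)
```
[9, 2, 5, 9, 88]
[9, 2, 5, 9]
True False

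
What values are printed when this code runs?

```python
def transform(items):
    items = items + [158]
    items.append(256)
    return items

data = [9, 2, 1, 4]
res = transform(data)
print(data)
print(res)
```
[9, 2, 1, 4]
[9, 2, 1, 4, 158, 256]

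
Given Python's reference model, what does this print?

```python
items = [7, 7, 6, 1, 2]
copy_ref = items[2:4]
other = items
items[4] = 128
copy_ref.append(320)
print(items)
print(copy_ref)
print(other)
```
[7, 7, 6, 1, 128]
[6, 1, 320]
[7, 7, 6, 1, 128]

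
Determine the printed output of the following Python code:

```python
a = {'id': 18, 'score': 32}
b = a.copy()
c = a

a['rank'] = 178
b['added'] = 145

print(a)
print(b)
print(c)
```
{'id': 18, 'score': 32, 'rank': 178}
{'id': 18, 'score': 32, 'added': 145}
{'id': 18, 'score': 32, 'rank': 178}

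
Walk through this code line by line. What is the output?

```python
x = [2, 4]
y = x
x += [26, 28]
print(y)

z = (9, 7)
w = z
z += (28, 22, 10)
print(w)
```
[2, 4, 26, 28]
(9, 7)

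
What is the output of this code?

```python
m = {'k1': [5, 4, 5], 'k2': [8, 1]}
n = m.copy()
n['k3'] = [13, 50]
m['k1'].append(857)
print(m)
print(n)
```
{'k1': [5, 4, 5, 857], 'k2': [8, 1]}
{'k1': [5, 4, 5, 857], 'k2': [8, 1], 'k3': [13, 50]}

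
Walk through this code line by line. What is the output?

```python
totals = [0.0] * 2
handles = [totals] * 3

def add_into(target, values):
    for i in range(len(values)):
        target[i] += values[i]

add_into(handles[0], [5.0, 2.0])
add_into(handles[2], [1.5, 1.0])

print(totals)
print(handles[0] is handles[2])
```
[6.5, 3.0]
True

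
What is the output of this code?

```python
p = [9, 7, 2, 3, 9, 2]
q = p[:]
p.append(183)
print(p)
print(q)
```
[9, 7, 2, 3, 9, 2, 183]
[9, 7, 2, 3, 9, 2]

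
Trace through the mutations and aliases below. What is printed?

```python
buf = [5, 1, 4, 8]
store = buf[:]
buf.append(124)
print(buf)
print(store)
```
[5, 1, 4, 8, 124]
[5, 1, 4, 8]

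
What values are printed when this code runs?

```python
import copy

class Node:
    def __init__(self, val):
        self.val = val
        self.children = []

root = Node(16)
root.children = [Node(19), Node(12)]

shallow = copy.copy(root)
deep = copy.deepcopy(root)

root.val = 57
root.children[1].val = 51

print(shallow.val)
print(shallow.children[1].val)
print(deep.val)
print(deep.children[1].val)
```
16
51
16
12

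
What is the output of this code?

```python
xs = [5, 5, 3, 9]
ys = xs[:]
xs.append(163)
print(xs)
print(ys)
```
[5, 5, 3, 9, 163]
[5, 5, 3, 9]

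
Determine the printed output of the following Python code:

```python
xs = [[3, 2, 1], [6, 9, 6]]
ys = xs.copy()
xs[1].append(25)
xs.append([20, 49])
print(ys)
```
[[3, 2, 1], [6, 9, 6, 25]]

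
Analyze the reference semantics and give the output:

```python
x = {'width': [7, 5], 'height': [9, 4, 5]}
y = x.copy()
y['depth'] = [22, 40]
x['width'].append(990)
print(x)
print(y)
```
{'width': [7, 5, 990], 'height': [9, 4, 5]}
{'width': [7, 5, 990], 'height': [9, 4, 5], 'depth': [22, 40]}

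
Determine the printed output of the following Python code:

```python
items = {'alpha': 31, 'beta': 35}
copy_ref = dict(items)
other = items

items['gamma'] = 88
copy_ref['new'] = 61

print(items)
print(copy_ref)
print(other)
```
{'alpha': 31, 'beta': 35, 'gamma': 88}
{'alpha': 31, 'beta': 35, 'new': 61}
{'alpha': 31, 'beta': 35, 'gamma': 88}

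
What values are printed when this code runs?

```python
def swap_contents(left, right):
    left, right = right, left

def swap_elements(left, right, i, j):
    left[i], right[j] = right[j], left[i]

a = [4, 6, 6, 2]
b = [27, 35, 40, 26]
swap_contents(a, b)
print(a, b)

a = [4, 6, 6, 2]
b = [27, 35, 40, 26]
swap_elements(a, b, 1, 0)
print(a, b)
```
[4, 6, 6, 2] [27, 35, 40, 26]
[4, 27, 6, 2] [6, 35, 40, 26]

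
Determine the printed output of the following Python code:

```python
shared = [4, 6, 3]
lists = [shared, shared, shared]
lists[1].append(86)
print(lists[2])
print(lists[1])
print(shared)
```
[4, 6, 3, 86]
[4, 6, 3, 86]
[4, 6, 3, 86]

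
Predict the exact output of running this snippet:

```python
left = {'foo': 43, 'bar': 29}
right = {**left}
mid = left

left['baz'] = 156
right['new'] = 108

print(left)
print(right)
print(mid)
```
{'foo': 43, 'bar': 29, 'baz': 156}
{'foo': 43, 'bar': 29, 'new': 108}
{'foo': 43, 'bar': 29, 'baz': 156}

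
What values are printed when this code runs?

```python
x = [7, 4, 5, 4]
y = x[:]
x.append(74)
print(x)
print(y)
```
[7, 4, 5, 4, 74]
[7, 4, 5, 4]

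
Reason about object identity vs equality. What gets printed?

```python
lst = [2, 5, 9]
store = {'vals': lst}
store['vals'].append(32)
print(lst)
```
[2, 5, 9, 32]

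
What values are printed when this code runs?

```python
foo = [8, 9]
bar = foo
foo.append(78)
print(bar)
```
[8, 9, 78]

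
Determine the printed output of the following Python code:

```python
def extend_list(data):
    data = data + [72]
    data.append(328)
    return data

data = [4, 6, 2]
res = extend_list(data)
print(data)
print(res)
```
[4, 6, 2]
[4, 6, 2, 72, 328]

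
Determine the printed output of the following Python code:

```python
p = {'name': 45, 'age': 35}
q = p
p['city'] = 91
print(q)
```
{'name': 45, 'age': 35, 'city': 91}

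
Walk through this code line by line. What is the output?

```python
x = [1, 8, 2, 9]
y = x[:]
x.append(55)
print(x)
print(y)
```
[1, 8, 2, 9, 55]
[1, 8, 2, 9]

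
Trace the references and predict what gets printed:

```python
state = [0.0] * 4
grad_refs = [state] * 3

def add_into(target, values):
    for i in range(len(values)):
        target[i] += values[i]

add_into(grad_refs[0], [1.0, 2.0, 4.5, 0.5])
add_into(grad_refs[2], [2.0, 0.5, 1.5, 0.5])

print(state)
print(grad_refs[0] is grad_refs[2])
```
[3.0, 2.5, 6.0, 1.0]
True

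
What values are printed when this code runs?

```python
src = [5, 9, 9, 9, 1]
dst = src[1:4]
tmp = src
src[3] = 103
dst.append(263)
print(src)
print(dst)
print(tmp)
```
[5, 9, 9, 103, 1]
[9, 9, 9, 263]
[5, 9, 9, 103, 1]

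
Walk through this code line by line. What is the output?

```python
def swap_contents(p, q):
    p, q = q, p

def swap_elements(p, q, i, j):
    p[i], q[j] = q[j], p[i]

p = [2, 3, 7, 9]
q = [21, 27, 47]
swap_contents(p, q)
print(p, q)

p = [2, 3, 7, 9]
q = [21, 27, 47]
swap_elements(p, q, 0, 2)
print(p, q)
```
[2, 3, 7, 9] [21, 27, 47]
[47, 3, 7, 9] [21, 27, 2]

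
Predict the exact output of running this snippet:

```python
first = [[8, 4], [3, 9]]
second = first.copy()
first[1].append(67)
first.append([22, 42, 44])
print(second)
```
[[8, 4], [3, 9, 67]]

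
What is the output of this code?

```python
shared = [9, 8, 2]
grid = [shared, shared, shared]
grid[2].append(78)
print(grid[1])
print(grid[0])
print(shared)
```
[9, 8, 2, 78]
[9, 8, 2, 78]
[9, 8, 2, 78]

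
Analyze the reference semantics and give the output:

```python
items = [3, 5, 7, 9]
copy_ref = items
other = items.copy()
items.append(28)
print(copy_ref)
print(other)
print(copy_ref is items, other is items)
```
[3, 5, 7, 9, 28]
[3, 5, 7, 9]
True False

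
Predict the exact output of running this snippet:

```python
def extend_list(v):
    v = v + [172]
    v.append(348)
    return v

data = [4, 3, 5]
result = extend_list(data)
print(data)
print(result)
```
[4, 3, 5]
[4, 3, 5, 172, 348]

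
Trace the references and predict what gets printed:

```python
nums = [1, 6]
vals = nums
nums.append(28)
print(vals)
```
[1, 6, 28]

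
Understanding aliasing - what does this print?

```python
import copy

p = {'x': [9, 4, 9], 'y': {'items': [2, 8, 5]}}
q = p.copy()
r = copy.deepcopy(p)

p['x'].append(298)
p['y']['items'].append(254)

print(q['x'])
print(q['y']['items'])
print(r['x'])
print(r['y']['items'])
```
[9, 4, 9, 298]
[2, 8, 5, 254]
[9, 4, 9]
[2, 8, 5]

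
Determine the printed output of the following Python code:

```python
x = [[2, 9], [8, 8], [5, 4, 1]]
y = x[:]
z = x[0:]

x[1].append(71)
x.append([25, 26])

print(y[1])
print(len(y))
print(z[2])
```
[8, 8, 71]
3
[5, 4, 1]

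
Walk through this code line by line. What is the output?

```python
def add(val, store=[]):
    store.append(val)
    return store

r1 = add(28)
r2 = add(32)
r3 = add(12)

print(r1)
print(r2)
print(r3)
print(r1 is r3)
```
[28, 32, 12]
[28, 32, 12]
[28, 32, 12]
True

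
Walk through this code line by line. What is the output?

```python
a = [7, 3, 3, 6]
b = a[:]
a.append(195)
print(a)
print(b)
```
[7, 3, 3, 6, 195]
[7, 3, 3, 6]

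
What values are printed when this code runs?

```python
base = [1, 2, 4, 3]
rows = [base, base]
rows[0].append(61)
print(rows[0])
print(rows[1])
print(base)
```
[1, 2, 4, 3, 61]
[1, 2, 4, 3, 61]
[1, 2, 4, 3, 61]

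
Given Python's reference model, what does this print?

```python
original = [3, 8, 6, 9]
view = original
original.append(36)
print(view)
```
[3, 8, 6, 9, 36]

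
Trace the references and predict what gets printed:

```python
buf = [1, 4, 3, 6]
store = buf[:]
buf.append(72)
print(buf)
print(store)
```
[1, 4, 3, 6, 72]
[1, 4, 3, 6]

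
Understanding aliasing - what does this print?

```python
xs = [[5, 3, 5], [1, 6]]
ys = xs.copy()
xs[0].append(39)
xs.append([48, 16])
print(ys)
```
[[5, 3, 5, 39], [1, 6]]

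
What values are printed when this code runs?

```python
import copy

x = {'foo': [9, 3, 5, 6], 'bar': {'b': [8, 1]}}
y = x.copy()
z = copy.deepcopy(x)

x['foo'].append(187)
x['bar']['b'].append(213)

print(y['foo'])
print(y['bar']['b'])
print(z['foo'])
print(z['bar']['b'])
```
[9, 3, 5, 6, 187]
[8, 1, 213]
[9, 3, 5, 6]
[8, 1]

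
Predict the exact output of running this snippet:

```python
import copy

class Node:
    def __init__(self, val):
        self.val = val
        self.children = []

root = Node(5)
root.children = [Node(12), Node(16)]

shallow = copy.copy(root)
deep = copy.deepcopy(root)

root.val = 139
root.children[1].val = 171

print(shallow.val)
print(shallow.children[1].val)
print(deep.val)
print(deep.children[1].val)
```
5
171
5
16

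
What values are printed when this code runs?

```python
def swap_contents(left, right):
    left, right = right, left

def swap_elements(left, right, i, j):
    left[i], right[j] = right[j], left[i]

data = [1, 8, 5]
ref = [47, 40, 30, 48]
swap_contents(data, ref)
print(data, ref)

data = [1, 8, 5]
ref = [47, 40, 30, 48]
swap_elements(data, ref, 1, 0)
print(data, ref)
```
[1, 8, 5] [47, 40, 30, 48]
[1, 47, 5] [8, 40, 30, 48]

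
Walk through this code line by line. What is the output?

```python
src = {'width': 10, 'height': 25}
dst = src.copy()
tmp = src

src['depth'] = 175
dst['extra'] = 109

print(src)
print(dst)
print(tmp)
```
{'width': 10, 'height': 25, 'depth': 175}
{'width': 10, 'height': 25, 'extra': 109}
{'width': 10, 'height': 25, 'depth': 175}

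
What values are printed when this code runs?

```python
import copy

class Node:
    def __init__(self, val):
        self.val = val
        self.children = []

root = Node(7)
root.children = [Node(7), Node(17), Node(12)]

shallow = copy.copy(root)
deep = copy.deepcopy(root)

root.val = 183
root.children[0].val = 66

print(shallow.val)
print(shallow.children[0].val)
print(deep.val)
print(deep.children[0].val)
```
7
66
7
7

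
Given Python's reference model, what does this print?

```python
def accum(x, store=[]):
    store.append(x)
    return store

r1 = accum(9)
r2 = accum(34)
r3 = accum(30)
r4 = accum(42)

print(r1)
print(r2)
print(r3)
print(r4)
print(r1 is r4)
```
[9, 34, 30, 42]
[9, 34, 30, 42]
[9, 34, 30, 42]
[9, 34, 30, 42]
True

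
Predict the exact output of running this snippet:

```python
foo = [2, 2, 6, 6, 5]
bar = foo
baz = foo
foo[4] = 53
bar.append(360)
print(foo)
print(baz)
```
[2, 2, 6, 6, 53, 360]
[2, 2, 6, 6, 53, 360]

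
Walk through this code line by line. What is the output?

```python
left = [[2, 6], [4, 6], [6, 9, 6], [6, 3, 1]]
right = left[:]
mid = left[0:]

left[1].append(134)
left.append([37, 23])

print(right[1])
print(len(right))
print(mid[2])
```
[4, 6, 134]
4
[6, 9, 6]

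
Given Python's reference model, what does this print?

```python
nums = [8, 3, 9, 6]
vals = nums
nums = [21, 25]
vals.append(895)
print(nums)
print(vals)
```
[21, 25]
[8, 3, 9, 6, 895]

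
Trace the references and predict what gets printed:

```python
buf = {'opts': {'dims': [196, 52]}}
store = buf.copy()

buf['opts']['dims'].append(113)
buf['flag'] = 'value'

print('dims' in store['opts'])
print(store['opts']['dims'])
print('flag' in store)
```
True
[196, 52, 113]
False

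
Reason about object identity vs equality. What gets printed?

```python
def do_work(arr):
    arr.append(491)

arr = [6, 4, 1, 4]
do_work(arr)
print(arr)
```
[6, 4, 1, 4, 491]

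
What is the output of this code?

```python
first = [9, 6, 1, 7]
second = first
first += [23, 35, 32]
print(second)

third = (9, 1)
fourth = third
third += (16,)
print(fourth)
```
[9, 6, 1, 7, 23, 35, 32]
(9, 1)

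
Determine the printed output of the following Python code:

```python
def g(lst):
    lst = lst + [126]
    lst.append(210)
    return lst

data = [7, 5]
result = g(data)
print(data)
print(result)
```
[7, 5]
[7, 5, 126, 210]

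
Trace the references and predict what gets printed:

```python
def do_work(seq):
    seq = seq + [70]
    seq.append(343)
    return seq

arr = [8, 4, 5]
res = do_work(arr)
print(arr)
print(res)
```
[8, 4, 5]
[8, 4, 5, 70, 343]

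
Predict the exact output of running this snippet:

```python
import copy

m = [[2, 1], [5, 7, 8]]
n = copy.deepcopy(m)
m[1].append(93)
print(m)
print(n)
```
[[2, 1], [5, 7, 8, 93]]
[[2, 1], [5, 7, 8]]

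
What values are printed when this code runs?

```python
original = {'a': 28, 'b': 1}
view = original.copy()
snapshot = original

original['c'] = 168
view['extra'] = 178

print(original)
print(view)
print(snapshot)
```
{'a': 28, 'b': 1, 'c': 168}
{'a': 28, 'b': 1, 'extra': 178}
{'a': 28, 'b': 1, 'c': 168}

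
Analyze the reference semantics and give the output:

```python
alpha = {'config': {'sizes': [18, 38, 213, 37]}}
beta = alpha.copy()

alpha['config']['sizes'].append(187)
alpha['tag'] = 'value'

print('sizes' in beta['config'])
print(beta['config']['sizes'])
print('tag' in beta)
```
True
[18, 38, 213, 37, 187]
False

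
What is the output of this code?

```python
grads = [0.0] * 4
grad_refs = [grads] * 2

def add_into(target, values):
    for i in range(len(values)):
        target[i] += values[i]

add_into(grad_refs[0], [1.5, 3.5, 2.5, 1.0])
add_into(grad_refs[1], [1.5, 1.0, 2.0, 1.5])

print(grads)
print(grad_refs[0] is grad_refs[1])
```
[3.0, 4.5, 4.5, 2.5]
True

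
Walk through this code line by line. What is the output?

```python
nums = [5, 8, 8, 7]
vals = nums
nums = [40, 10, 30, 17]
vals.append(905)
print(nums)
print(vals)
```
[40, 10, 30, 17]
[5, 8, 8, 7, 905]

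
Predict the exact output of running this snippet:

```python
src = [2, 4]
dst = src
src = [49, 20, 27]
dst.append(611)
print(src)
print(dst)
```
[49, 20, 27]
[2, 4, 611]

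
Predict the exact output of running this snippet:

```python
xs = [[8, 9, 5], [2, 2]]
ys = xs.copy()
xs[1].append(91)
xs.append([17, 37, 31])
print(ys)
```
[[8, 9, 5], [2, 2, 91]]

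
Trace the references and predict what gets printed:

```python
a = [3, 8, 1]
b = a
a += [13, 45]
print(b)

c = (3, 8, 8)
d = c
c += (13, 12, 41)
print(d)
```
[3, 8, 1, 13, 45]
(3, 8, 8)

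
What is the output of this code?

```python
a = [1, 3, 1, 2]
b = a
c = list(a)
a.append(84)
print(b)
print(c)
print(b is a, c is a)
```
[1, 3, 1, 2, 84]
[1, 3, 1, 2]
True False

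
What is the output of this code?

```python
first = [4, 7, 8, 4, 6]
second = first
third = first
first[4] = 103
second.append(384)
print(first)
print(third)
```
[4, 7, 8, 4, 103, 384]
[4, 7, 8, 4, 103, 384]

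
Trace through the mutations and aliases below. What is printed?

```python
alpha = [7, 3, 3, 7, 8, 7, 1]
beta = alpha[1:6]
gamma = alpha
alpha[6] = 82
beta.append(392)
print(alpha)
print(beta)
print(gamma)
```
[7, 3, 3, 7, 8, 7, 82]
[3, 3, 7, 8, 7, 392]
[7, 3, 3, 7, 8, 7, 82]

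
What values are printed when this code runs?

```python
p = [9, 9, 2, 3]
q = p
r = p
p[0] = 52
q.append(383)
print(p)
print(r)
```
[52, 9, 2, 3, 383]
[52, 9, 2, 3, 383]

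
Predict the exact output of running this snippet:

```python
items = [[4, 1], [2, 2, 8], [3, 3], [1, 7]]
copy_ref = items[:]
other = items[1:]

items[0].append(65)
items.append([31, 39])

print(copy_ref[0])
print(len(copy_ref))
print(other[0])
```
[4, 1, 65]
4
[2, 2, 8]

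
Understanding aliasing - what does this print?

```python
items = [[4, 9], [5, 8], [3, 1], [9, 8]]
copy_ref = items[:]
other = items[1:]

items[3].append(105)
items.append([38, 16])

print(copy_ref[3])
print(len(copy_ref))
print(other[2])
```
[9, 8, 105]
4
[9, 8, 105]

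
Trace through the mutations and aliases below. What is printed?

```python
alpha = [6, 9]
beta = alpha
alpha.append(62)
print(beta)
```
[6, 9, 62]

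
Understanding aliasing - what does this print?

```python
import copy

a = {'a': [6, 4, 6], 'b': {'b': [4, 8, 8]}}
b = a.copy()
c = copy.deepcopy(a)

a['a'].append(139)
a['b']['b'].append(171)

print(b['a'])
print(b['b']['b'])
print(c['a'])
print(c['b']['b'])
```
[6, 4, 6, 139]
[4, 8, 8, 171]
[6, 4, 6]
[4, 8, 8]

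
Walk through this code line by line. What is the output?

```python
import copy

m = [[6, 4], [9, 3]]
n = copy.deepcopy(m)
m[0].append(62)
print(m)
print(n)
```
[[6, 4, 62], [9, 3]]
[[6, 4], [9, 3]]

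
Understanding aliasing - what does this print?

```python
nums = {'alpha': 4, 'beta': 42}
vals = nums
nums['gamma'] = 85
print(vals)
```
{'alpha': 4, 'beta': 42, 'gamma': 85}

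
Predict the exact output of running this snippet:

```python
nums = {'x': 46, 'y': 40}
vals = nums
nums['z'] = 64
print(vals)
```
{'x': 46, 'y': 40, 'z': 64}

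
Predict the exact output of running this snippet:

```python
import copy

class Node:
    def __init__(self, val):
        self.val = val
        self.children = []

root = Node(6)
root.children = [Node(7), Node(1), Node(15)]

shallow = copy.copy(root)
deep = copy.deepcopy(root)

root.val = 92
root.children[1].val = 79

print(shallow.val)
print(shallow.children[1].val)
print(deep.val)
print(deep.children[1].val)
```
6
79
6
1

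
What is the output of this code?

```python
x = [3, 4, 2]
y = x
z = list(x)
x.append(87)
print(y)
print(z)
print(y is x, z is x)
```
[3, 4, 2, 87]
[3, 4, 2]
True False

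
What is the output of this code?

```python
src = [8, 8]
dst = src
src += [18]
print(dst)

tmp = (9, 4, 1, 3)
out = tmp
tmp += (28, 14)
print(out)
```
[8, 8, 18]
(9, 4, 1, 3)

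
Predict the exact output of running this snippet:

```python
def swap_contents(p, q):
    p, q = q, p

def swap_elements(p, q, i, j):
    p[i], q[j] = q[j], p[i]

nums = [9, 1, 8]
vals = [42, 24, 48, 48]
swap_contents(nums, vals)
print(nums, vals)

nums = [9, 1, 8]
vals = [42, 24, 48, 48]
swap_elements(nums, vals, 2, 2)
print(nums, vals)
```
[9, 1, 8] [42, 24, 48, 48]
[9, 1, 48] [42, 24, 8, 48]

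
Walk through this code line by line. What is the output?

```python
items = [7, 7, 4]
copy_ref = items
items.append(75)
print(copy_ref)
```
[7, 7, 4, 75]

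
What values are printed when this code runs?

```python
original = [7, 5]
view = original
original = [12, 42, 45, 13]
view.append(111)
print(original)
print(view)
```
[12, 42, 45, 13]
[7, 5, 111]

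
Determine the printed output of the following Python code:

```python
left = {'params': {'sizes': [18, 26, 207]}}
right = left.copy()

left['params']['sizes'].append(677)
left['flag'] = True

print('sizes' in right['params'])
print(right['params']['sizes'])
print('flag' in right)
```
True
[18, 26, 207, 677]
False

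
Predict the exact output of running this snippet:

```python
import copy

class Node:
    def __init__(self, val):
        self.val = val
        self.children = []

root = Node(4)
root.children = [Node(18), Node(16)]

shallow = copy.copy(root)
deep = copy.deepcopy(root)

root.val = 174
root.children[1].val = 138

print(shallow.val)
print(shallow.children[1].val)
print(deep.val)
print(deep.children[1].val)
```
4
138
4
16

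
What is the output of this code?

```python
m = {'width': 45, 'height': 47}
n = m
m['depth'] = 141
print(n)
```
{'width': 45, 'height': 47, 'depth': 141}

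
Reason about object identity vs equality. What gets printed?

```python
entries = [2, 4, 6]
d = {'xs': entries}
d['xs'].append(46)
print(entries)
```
[2, 4, 6, 46]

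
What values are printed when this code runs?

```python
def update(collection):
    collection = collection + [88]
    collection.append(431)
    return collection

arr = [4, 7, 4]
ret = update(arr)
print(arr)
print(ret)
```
[4, 7, 4]
[4, 7, 4, 88, 431]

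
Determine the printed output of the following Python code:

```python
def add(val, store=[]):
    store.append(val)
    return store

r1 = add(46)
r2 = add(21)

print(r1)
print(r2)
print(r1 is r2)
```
[46, 21]
[46, 21]
True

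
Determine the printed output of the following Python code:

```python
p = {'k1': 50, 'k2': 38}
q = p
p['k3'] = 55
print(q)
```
{'k1': 50, 'k2': 38, 'k3': 55}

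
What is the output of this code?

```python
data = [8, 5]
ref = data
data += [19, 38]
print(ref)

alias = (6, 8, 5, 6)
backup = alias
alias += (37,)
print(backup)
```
[8, 5, 19, 38]
(6, 8, 5, 6)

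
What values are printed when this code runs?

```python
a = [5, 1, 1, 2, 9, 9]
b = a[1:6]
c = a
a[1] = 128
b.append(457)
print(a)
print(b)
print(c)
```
[5, 128, 1, 2, 9, 9]
[1, 1, 2, 9, 9, 457]
[5, 128, 1, 2, 9, 9]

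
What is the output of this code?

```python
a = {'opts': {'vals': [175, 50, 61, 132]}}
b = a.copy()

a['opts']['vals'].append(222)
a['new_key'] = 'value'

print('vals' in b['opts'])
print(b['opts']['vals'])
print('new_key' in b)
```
True
[175, 50, 61, 132, 222]
False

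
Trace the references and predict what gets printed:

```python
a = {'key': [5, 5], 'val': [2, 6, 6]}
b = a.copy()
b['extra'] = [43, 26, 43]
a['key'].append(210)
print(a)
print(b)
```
{'key': [5, 5, 210], 'val': [2, 6, 6]}
{'key': [5, 5, 210], 'val': [2, 6, 6], 'extra': [43, 26, 43]}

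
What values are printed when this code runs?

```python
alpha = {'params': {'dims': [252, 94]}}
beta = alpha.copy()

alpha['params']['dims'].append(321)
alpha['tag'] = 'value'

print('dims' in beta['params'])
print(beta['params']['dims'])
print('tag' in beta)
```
True
[252, 94, 321]
False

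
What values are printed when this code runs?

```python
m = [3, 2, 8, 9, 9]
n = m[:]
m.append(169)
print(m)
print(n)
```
[3, 2, 8, 9, 9, 169]
[3, 2, 8, 9, 9]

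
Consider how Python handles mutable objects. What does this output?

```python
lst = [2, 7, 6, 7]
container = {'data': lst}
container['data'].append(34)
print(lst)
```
[2, 7, 6, 7, 34]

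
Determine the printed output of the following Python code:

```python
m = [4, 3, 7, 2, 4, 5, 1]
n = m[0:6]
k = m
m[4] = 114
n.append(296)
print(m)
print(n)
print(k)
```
[4, 3, 7, 2, 114, 5, 1]
[4, 3, 7, 2, 4, 5, 296]
[4, 3, 7, 2, 114, 5, 1]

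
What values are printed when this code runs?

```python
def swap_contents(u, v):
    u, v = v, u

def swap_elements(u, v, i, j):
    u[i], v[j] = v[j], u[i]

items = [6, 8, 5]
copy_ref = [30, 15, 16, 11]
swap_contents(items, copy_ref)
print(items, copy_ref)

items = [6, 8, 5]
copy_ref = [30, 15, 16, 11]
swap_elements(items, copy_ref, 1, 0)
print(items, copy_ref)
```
[6, 8, 5] [30, 15, 16, 11]
[6, 30, 5] [8, 15, 16, 11]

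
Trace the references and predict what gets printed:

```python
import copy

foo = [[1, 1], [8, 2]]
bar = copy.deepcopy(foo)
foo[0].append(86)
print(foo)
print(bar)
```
[[1, 1, 86], [8, 2]]
[[1, 1], [8, 2]]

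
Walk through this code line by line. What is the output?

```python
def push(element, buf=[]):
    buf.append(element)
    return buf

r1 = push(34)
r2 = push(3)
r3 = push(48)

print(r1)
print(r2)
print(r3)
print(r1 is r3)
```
[34, 3, 48]
[34, 3, 48]
[34, 3, 48]
True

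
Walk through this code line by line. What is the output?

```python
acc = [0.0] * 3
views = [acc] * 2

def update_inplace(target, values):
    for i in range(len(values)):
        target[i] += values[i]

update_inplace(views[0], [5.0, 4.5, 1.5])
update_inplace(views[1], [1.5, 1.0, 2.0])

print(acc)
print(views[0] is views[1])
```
[6.5, 5.5, 3.5]
True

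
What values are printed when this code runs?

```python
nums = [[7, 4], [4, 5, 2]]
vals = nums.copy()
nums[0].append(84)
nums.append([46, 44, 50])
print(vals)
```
[[7, 4, 84], [4, 5, 2]]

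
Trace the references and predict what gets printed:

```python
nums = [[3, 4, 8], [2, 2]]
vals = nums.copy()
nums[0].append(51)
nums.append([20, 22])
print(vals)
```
[[3, 4, 8, 51], [2, 2]]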